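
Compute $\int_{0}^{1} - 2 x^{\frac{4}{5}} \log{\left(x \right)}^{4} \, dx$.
$- \frac{50000}{19683}$

Start from the elementary integral
$$J(a) = \int_{0}^{1} - 2 x^{a} \, dx = - \frac{2}{a + 1}.$$

Differentiating under the integral sign brings down a factor of $\ln x$:
$$\frac{dJ}{da} = \int_{0}^{1} - 2 x^{a} \log{\left(x \right)} \, dx = \frac{2}{\left(a + 1\right)^{2}}.$$

Repeating $4$ times in total — each differentiation brings down another $\ln x$ — gives
$$\frac{d^{4}J}{da^{4}} = \int_{0}^{1} - 2 x^{a} \log{\left(x \right)}^{4} \, dx = - \frac{48}{\left(a + 1\right)^{5}},$$
and the integrand here is exactly the target integrand, so $I = - \frac{48}{\left(a + 1\right)^{5}}$.

Setting $a = \frac{4}{5}$:
$$I = - \frac{50000}{19683}.$$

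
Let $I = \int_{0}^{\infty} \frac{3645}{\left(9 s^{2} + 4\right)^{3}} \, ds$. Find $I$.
$\frac{3645 \pi}{512}$

Begin with the known result
$$J(a) = \int_{0}^{\infty} \frac{5}{a^{2} + s^{2}} \, ds = \frac{5 \pi}{2 a}.$$

Differentiating under the integral sign with respect to $a$,
$$\frac{dJ}{da} = \int_{0}^{\infty} - \frac{10 a}{\left(a^{2} + s^{2}\right)^{2}} \, ds = - \frac{5 \pi}{2 a^{2}},$$
so $\int_{0}^{\infty} \frac{5}{\left(a^{2} + s^{2}\right)^{2}} \, ds = \frac{5 \pi}{4 a^{3}}$.

Repeating — each differentiation of $1/(s^2+a^2)^j$ produces $-2ja/(s^2+a^2)^{j+1}$ — and dividing through by $-2ja$ at each step yields, after $2$ differentiations in total,
$$\int_{0}^{\infty} \frac{5}{\left(a^{2} + s^{2}\right)^{3}} \, ds = \frac{15 \pi}{16 a^{5}}.$$

Setting $a = \frac{2}{3}$:
$$I = \frac{3645 \pi}{512}.$$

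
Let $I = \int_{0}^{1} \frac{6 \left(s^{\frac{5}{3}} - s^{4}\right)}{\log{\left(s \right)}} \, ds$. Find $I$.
$\log{\left(\frac{262144}{11390625} \right)}$

Consider the one-parameter family: let $I(a) = \int_{0}^{1} \frac{6 \left(- s^{4} + s^{a}\right)}{\log{\left(s \right)}} \, ds$.

Since $\dfrac{\partial}{\partial a}\,s^{a} = s^{a} \ln s$, the $\ln s$ in the denominator cancels and
$$\frac{dI}{da} = \int_{0}^{1} 6 s^{a} \, ds = 6 \left[\frac{s^{a+1}}{a+1}\right]_0^1 = \frac{6}{a + 1}.$$

Integrating with respect to $a$ gives $I(a) = \log{\left(\frac{\left(a + 1\right)^{6}}{15625} \right)} + C$.

At $a = 4$ the integrand is identically $0$, so $I(4) = 0$. The closed form gives $0$, hence $C = 0$.

Setting $a = \frac{5}{3}$:
$$I = \log{\left(\frac{262144}{11390625} \right)}.$$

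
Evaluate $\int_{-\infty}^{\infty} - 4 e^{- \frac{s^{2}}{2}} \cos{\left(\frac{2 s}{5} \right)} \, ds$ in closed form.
$- \frac{4 \sqrt{2} \sqrt{\pi}}{e^{\frac{2}{25}}}$

Define $I(b) = \int_{-\infty}^{\infty} - 4 e^{- \frac{s^{2}}{2}} \cos{\left(b s \right)} \, ds$.

Differentiating under the integral sign,
$$I'(b) = \int_{-\infty}^{\infty} 4 s e^{- \frac{s^{2}}{2}} \sin{\left(b s \right)} \, ds.$$

Integrate $\int_{-\infty}^{\infty} s \sin(b s)\, e^{- \frac{s^{2}}{2}}\, ds$ by parts with $u = \sin(b s)$ and $dv = s\, e^{- \frac{s^{2}}{2}}\, ds$, giving $v = - e^{- \frac{s^{2}}{2}}$. The boundary term vanishes and
$$\int_{-\infty}^{\infty} s \sin(b s)\, e^{- \frac{s^{2}}{2}}\, ds = b \int_{-\infty}^{\infty} \cos(b s)\, e^{- \frac{s^{2}}{2}}\, ds,$$
so $I'(b) = - b\, I(b)$.

This is a separable first-order ODE; solving with the initial condition $I(0) = \int_{-\infty}^{\infty} - 4 e^{- \frac{s^{2}}{2}}\,ds = - 4 \sqrt{2} \sqrt{\pi}$ gives
$$I(b) = - 4 \sqrt{2} \sqrt{\pi} e^{- \frac{b^{2}}{2}}.$$

Setting $b = \frac{2}{5}$:
$$I = - \frac{4 \sqrt{2} \sqrt{\pi}}{e^{\frac{2}{25}}}.$$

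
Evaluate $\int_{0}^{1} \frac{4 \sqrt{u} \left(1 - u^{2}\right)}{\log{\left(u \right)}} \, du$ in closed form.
$\log{\left(\frac{81}{2401} \right)}$

Consider the one-parameter family: let $I(a) = \int_{0}^{1} \frac{4 \left(- u^{\frac{5}{2}} + u^{a}\right)}{\log{\left(u \right)}} \, du$.

Since $\dfrac{\partial}{\partial a}\,u^{a} = u^{a} \ln u$, the $\ln u$ in the denominator cancels and
$$\frac{dI}{da} = \int_{0}^{1} 4 u^{a} \, du = 4 \left[\frac{u^{a+1}}{a+1}\right]_0^1 = \frac{4}{a + 1}.$$

Integrating with respect to $a$ gives $I(a) = \log{\left(\frac{16 \left(a + 1\right)^{4}}{2401} \right)} + C$.

At $a = \frac{5}{2}$ the integrand is identically $0$, so $I(\frac{5}{2}) = 0$. The closed form gives $0$, hence $C = 0$.

Setting $a = \frac{1}{2}$:
$$I = \log{\left(\frac{81}{2401} \right)}.$$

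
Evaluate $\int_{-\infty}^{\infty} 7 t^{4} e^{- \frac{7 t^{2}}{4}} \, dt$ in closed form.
$\frac{24 \sqrt{7} \sqrt{\pi}}{49}$

Begin with the known integral
$$J(a) = \int_{-\infty}^{\infty} 7 e^{- a t^{2}} \, dt = \frac{7 \sqrt{\pi}}{\sqrt{a}}.$$

Differentiating under the integral sign brings down a factor of $(-t^2)$:
$$\frac{dJ}{da} = \int_{-\infty}^{\infty} - 7 t^{2} e^{- a t^{2}} \, dt = - \frac{7 \sqrt{\pi}}{2 a^{\frac{3}{2}}}.$$

Repeating twice in total — each differentiation brings down another $(-t^2)$ — gives
$$\frac{d^{2}J}{da^{2}} = \int_{-\infty}^{\infty} 7 t^{4} e^{- a t^{2}} \, dt = \frac{21 \sqrt{\pi}}{4 a^{\frac{5}{2}}},$$
and the integrand here is exactly the target integrand, so $I = \frac{21 \sqrt{\pi}}{4 a^{\frac{5}{2}}}$.

Setting $a = \frac{7}{4}$:
$$I = \frac{24 \sqrt{7} \sqrt{\pi}}{49}.$$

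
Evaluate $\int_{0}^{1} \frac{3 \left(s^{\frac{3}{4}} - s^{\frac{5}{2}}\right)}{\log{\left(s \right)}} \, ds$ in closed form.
$- \log{\left(8 \right)}$

Replace the exponent $\frac{5}{2}$ by a parameter $a$: let $I(a) = \int_{0}^{1} \frac{3 \left(s^{\frac{3}{4}} - s^{a}\right)}{\log{\left(s \right)}} \, ds$.

Since $\dfrac{\partial}{\partial a}\,s^{a} = s^{a} \ln s$, the $\ln s$ in the denominator cancels and
$$\frac{dI}{da} = \int_{0}^{1} -3 s^{a} \, ds = -3 \left[\frac{s^{a+1}}{a+1}\right]_0^1 = - \frac{3}{a + 1}.$$

Integrating with respect to $a$ gives $I(a) = - \log{\left(\frac{64 \left(a + 1\right)^{3}}{343} \right)} + C$.

At $a = \frac{3}{4}$ the integrand is identically $0$, so $I(\frac{3}{4}) = 0$. The closed form gives $0$, hence $C = 0$.

Setting $a = \frac{5}{2}$:
$$I = - \log{\left(8 \right)}.$$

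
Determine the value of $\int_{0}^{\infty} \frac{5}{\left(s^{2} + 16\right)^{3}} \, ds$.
$\frac{15 \pi}{16384}$

Begin with the known result
$$J(a) = \int_{0}^{\infty} \frac{5}{a^{2} + s^{2}} \, ds = \frac{5 \pi}{2 a}.$$

Differentiating under the integral sign with respect to $a$,
$$\frac{dJ}{da} = \int_{0}^{\infty} - \frac{10 a}{\left(a^{2} + s^{2}\right)^{2}} \, ds = - \frac{5 \pi}{2 a^{2}},$$
so $\int_{0}^{\infty} \frac{5}{\left(a^{2} + s^{2}\right)^{2}} \, ds = \frac{5 \pi}{4 a^{3}}$.

Repeating — each differentiation of $1/(s^2+a^2)^j$ produces $-2ja/(s^2+a^2)^{j+1}$ — and dividing through by $-2ja$ at each step yields, after $2$ differentiations in total,
$$\int_{0}^{\infty} \frac{5}{\left(a^{2} + s^{2}\right)^{3}} \, ds = \frac{15 \pi}{16 a^{5}}.$$

Setting $a = 4$:
$$I = \frac{15 \pi}{16384}.$$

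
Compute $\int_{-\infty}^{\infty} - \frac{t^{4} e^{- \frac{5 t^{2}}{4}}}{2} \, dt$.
$- \frac{12 \sqrt{5} \sqrt{\pi}}{125}$

Consider the simpler parametrised integral
$$J(a) = \int_{-\infty}^{\infty} - \frac{e^{- a t^{2}}}{2} \, dt = - \frac{\sqrt{\pi}}{2 \sqrt{a}}.$$

Differentiating under the integral sign brings down a factor of $(-t^2)$:
$$\frac{dJ}{da} = \int_{-\infty}^{\infty} \frac{t^{2} e^{- a t^{2}}}{2} \, dt = \frac{\sqrt{\pi}}{4 a^{\frac{3}{2}}}.$$

Repeating twice in total — each differentiation brings down another $(-t^2)$ — gives
$$\frac{d^{2}J}{da^{2}} = \int_{-\infty}^{\infty} - \frac{t^{4} e^{- a t^{2}}}{2} \, dt = - \frac{3 \sqrt{\pi}}{8 a^{\frac{5}{2}}},$$
and the integrand here is exactly the target integrand, so $I = - \frac{3 \sqrt{\pi}}{8 a^{\frac{5}{2}}}$.

Setting $a = \frac{5}{4}$:
$$I = - \frac{12 \sqrt{5} \sqrt{\pi}}{125}.$$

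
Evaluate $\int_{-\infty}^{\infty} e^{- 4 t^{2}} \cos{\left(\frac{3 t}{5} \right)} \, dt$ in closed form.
$\frac{\sqrt{\pi}}{2 e^{\frac{9}{400}}}$

Define $I(b) = \int_{-\infty}^{\infty} e^{- 4 t^{2}} \cos{\left(b t \right)} \, dt$.

Differentiating under the integral sign,
$$I'(b) = \int_{-\infty}^{\infty} - t e^{- 4 t^{2}} \sin{\left(b t \right)} \, dt.$$

Integrate $\int_{-\infty}^{\infty} t \sin(b t)\, e^{- 4 t^{2}}\, dt$ by parts with $u = \sin(b t)$ and $dv = t\, e^{- 4 t^{2}}\, dt$, giving $v = - \frac{e^{- 4 t^{2}}}{8}$. The boundary term vanishes and
$$\int_{-\infty}^{\infty} t \sin(b t)\, e^{- 4 t^{2}}\, dt = \frac{b}{8} \int_{-\infty}^{\infty} \cos(b t)\, e^{- 4 t^{2}}\, dt,$$
so $I'(b) = - \frac{b}{8}\, I(b)$.

This is a separable first-order ODE; solving with the initial condition $I(0) = \int_{-\infty}^{\infty} e^{- 4 t^{2}}\,dt = \frac{\sqrt{\pi}}{2}$ gives
$$I(b) = \frac{\sqrt{\pi} e^{- \frac{b^{2}}{16}}}{2}.$$

Setting $b = \frac{3}{5}$:
$$I = \frac{\sqrt{\pi}}{2 e^{\frac{9}{400}}}.$$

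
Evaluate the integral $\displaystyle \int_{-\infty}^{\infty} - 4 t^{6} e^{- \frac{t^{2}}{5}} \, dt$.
$- \frac{1875 \sqrt{5} \sqrt{\pi}}{2}$

Begin with the known integral
$$J(a) = \int_{-\infty}^{\infty} - 4 e^{- a t^{2}} \, dt = - \frac{4 \sqrt{\pi}}{\sqrt{a}}.$$

Differentiating under the integral sign brings down a factor of $(-t^2)$:
$$\frac{dJ}{da} = \int_{-\infty}^{\infty} 4 t^{2} e^{- a t^{2}} \, dt = \frac{2 \sqrt{\pi}}{a^{\frac{3}{2}}}.$$

Repeating $3$ times in total — each differentiation brings down another $(-t^2)$ — gives
$$\frac{d^{3}J}{da^{3}} = \int_{-\infty}^{\infty} 4 t^{6} e^{- a t^{2}} \, dt = \frac{15 \sqrt{\pi}}{2 a^{\frac{7}{2}}},$$
and the integrand here is $(-1)^{3}$ times the target integrand, so $I = (-1)^{3}\,\frac{d^{3}J}{da^{3}} = - \frac{15 \sqrt{\pi}}{2 a^{\frac{7}{2}}}$.

Setting $a = \frac{1}{5}$:
$$I = - \frac{1875 \sqrt{5} \sqrt{\pi}}{2}.$$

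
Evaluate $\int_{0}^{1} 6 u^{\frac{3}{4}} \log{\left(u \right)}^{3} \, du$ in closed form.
$- \frac{9216}{2401}$

Start from the elementary integral
$$J(a) = \int_{0}^{1} 6 u^{a} \, du = \frac{6}{a + 1}.$$

Differentiating under the integral sign brings down a factor of $\ln u$:
$$\frac{dJ}{da} = \int_{0}^{1} 6 u^{a} \log{\left(u \right)} \, du = - \frac{6}{\left(a + 1\right)^{2}}.$$

Repeating $3$ times in total — each differentiation brings down another $\ln u$ — gives
$$\frac{d^{3}J}{da^{3}} = \int_{0}^{1} 6 u^{a} \log{\left(u \right)}^{3} \, du = - \frac{36}{\left(a + 1\right)^{4}},$$
and the integrand here is exactly the target integrand, so $I = - \frac{36}{\left(a + 1\right)^{4}}$.

Setting $a = \frac{3}{4}$:
$$I = - \frac{9216}{2401}.$$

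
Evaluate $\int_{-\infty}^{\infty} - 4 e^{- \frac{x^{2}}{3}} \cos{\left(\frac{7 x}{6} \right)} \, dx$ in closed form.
$- \frac{4 \sqrt{3} \sqrt{\pi}}{e^{\frac{49}{48}}}$

Define $I(b) = \int_{-\infty}^{\infty} - 4 e^{- \frac{x^{2}}{3}} \cos{\left(b x \right)} \, dx$.

Differentiating under the integral sign,
$$I'(b) = \int_{-\infty}^{\infty} 4 x e^{- \frac{x^{2}}{3}} \sin{\left(b x \right)} \, dx.$$

Integrate $\int_{-\infty}^{\infty} x \sin(b x)\, e^{- \frac{x^{2}}{3}}\, dx$ by parts with $u = \sin(b x)$ and $dv = x\, e^{- \frac{x^{2}}{3}}\, dx$, giving $v = - \frac{3 e^{- \frac{x^{2}}{3}}}{2}$. The boundary term vanishes and
$$\int_{-\infty}^{\infty} x \sin(b x)\, e^{- \frac{x^{2}}{3}}\, dx = \frac{3 b}{2} \int_{-\infty}^{\infty} \cos(b x)\, e^{- \frac{x^{2}}{3}}\, dx,$$
so $I'(b) = - \frac{3 b}{2}\, I(b)$.

This is a separable first-order ODE; solving with the initial condition $I(0) = \int_{-\infty}^{\infty} - 4 e^{- \frac{x^{2}}{3}}\,dx = - 4 \sqrt{3} \sqrt{\pi}$ gives
$$I(b) = - 4 \sqrt{3} \sqrt{\pi} e^{- \frac{3 b^{2}}{4}}.$$

Setting $b = \frac{7}{6}$:
$$I = - \frac{4 \sqrt{3} \sqrt{\pi}}{e^{\frac{49}{48}}}.$$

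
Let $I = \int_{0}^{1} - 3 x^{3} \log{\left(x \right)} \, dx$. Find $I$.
$\frac{3}{16}$

Begin with the known integral
$$J(a) = \int_{0}^{1} - 3 x^{a} \, dx = - \frac{3}{a + 1}.$$

Differentiating under the integral sign brings down a factor of $\ln x$:
$$\frac{dJ}{da} = \int_{0}^{1} - 3 x^{a} \log{\left(x \right)} \, dx = \frac{3}{\left(a + 1\right)^{2}}.$$

The integral on the left is $I$, so $I = \frac{3}{\left(a + 1\right)^{2}}$.

Setting $a = 3$:
$$I = \frac{3}{16}.$$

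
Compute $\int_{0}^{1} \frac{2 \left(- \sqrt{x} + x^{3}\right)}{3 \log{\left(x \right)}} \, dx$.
$\log{\left(\frac{4 \sqrt[3]{3}}{3} \right)}$

Replace the exponent $\frac{1}{2}$ by a parameter $a$: let $I(a) = \int_{0}^{1} \frac{2 \left(x^{3} - x^{a}\right)}{3 \log{\left(x \right)}} \, dx$.

Since $\dfrac{\partial}{\partial a}\,x^{a} = x^{a} \ln x$, the $\ln x$ in the denominator cancels and
$$\frac{dI}{da} = \int_{0}^{1} - \frac{2}{3} x^{a} \, dx = - \frac{2}{3} \left[\frac{x^{a+1}}{a+1}\right]_0^1 = - \frac{2}{3 a + 3}.$$

Integrating with respect to $a$ gives $I(a) = - \frac{2 \log{\left(a + 1 \right)}}{3} + \frac{4 \log{\left(2 \right)}}{3} + C$.

At $a = 3$ the integrand is identically $0$, so $I(3) = 0$. The closed form gives $0$, hence $C = 0$.

Setting $a = \frac{1}{2}$:
$$I = \log{\left(\frac{4 \sqrt[3]{3}}{3} \right)}.$$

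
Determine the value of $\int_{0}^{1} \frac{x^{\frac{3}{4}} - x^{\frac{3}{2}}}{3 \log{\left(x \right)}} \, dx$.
$- \frac{\log{\left(5 \right)}}{3} - \frac{\log{\left(2 \right)}}{3} + \frac{\log{\left(7 \right)}}{3}$

Replace the exponent $\frac{3}{4}$ by a parameter $a$: let $I(a) = \int_{0}^{1} \frac{- x^{\frac{3}{2}} + x^{a}}{3 \log{\left(x \right)}} \, dx$.

Since $\dfrac{\partial}{\partial a}\,x^{a} = x^{a} \ln x$, the $\ln x$ in the denominator cancels and
$$\frac{dI}{da} = \int_{0}^{1} \frac{1}{3} x^{a} \, dx = \frac{1}{3} \left[\frac{x^{a+1}}{a+1}\right]_0^1 = \frac{1}{3 \left(a + 1\right)}.$$

Integrating with respect to $a$ gives $I(a) = \frac{\log{\left(a + 1 \right)}}{3} - \frac{\log{\left(5 \right)}}{3} + \frac{\log{\left(2 \right)}}{3} + C$.

At $a = \frac{3}{2}$ the integrand is identically $0$, so $I(\frac{3}{2}) = 0$. The closed form gives $0$, hence $C = 0$.

Setting $a = \frac{3}{4}$:
$$I = - \frac{\log{\left(5 \right)}}{3} - \frac{\log{\left(2 \right)}}{3} + \frac{\log{\left(7 \right)}}{3}.$$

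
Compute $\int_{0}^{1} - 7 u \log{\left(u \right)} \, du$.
$\frac{7}{4}$

Begin with the known integral
$$J(a) = \int_{0}^{1} - 7 u^{a} \, du = - \frac{7}{a + 1}.$$

Differentiating under the integral sign brings down a factor of $\ln u$:
$$\frac{dJ}{da} = \int_{0}^{1} - 7 u^{a} \log{\left(u \right)} \, du = \frac{7}{\left(a + 1\right)^{2}}.$$

The integral on the left is $I$, so $I = \frac{7}{\left(a + 1\right)^{2}}$.

Setting $a = 1$:
$$I = \frac{7}{4}.$$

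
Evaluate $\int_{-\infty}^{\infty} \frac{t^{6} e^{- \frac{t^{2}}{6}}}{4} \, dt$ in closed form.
$\frac{405 \sqrt{6} \sqrt{\pi}}{4}$

Consider the simpler parametrised integral
$$J(a) = \int_{-\infty}^{\infty} \frac{e^{- a t^{2}}}{4} \, dt = \frac{\sqrt{\pi}}{4 \sqrt{a}}.$$

Differentiating under the integral sign brings down a factor of $(-t^2)$:
$$\frac{dJ}{da} = \int_{-\infty}^{\infty} - \frac{t^{2} e^{- a t^{2}}}{4} \, dt = - \frac{\sqrt{\pi}}{8 a^{\frac{3}{2}}}.$$

Repeating $3$ times in total — each differentiation brings down another $(-t^2)$ — gives
$$\frac{d^{3}J}{da^{3}} = \int_{-\infty}^{\infty} - \frac{t^{6} e^{- a t^{2}}}{4} \, dt = - \frac{15 \sqrt{\pi}}{32 a^{\frac{7}{2}}},$$
and the integrand here is $(-1)^{3}$ times the target integrand, so $I = (-1)^{3}\,\frac{d^{3}J}{da^{3}} = \frac{15 \sqrt{\pi}}{32 a^{\frac{7}{2}}}$.

Setting $a = \frac{1}{6}$:
$$I = \frac{405 \sqrt{6} \sqrt{\pi}}{4}.$$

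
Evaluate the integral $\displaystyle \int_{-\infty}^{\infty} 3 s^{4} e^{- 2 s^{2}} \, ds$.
$\frac{9 \sqrt{2} \sqrt{\pi}}{32}$

Consider the simpler parametrised integral
$$J(a) = \int_{-\infty}^{\infty} 3 e^{- a s^{2}} \, ds = \frac{3 \sqrt{\pi}}{\sqrt{a}}.$$

Differentiating under the integral sign brings down a factor of $(-s^2)$:
$$\frac{dJ}{da} = \int_{-\infty}^{\infty} - 3 s^{2} e^{- a s^{2}} \, ds = - \frac{3 \sqrt{\pi}}{2 a^{\frac{3}{2}}}.$$

Repeating twice in total — each differentiation brings down another $(-s^2)$ — gives
$$\frac{d^{2}J}{da^{2}} = \int_{-\infty}^{\infty} 3 s^{4} e^{- a s^{2}} \, ds = \frac{9 \sqrt{\pi}}{4 a^{\frac{5}{2}}},$$
and the integrand here is exactly the target integrand, so $I = \frac{9 \sqrt{\pi}}{4 a^{\frac{5}{2}}}$.

Setting $a = 2$:
$$I = \frac{9 \sqrt{2} \sqrt{\pi}}{32}.$$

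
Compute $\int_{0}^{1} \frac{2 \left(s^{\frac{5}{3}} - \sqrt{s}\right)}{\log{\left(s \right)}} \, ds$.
$\log{\left(\frac{256}{81} \right)}$

Replace the exponent $\frac{5}{3}$ by a parameter $a$: let $I(a) = \int_{0}^{1} \frac{2 \left(- \sqrt{s} + s^{a}\right)}{\log{\left(s \right)}} \, ds$.

Since $\dfrac{\partial}{\partial a}\,s^{a} = s^{a} \ln s$, the $\ln s$ in the denominator cancels and
$$\frac{dI}{da} = \int_{0}^{1} 2 s^{a} \, ds = 2 \left[\frac{s^{a+1}}{a+1}\right]_0^1 = \frac{2}{a + 1}.$$

Integrating with respect to $a$ gives $I(a) = \log{\left(\frac{4 \left(a + 1\right)^{2}}{9} \right)} + C$.

At $a = \frac{1}{2}$ the integrand is identically $0$, so $I(\frac{1}{2}) = 0$. The closed form gives $0$, hence $C = 0$.

Setting $a = \frac{5}{3}$:
$$I = \log{\left(\frac{256}{81} \right)}.$$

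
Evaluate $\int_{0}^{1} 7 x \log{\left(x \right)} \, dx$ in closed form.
$- \frac{7}{4}$

Start from the elementary integral
$$J(a) = \int_{0}^{1} 7 x^{a} \, dx = \frac{7}{a + 1}.$$

Differentiating under the integral sign brings down a factor of $\ln x$:
$$\frac{dJ}{da} = \int_{0}^{1} 7 x^{a} \log{\left(x \right)} \, dx = - \frac{7}{\left(a + 1\right)^{2}}.$$

The integral on the left is $I$, so $I = - \frac{7}{\left(a + 1\right)^{2}}$.

Setting $a = 1$:
$$I = - \frac{7}{4}.$$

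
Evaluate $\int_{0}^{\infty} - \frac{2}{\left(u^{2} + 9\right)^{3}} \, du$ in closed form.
$- \frac{\pi}{648}$

Begin with the known result
$$J(a) = \int_{0}^{\infty} - \frac{2}{a^{2} + u^{2}} \, du = - \frac{\pi}{a}.$$

Differentiating under the integral sign with respect to $a$,
$$\frac{dJ}{da} = \int_{0}^{\infty} \frac{4 a}{\left(a^{2} + u^{2}\right)^{2}} \, du = \frac{\pi}{a^{2}},$$
so $\int_{0}^{\infty} - \frac{2}{\left(a^{2} + u^{2}\right)^{2}} \, du = - \frac{\pi}{2 a^{3}}$.

Repeating — each differentiation of $1/(u^2+a^2)^j$ produces $-2ja/(u^2+a^2)^{j+1}$ — and dividing through by $-2ja$ at each step yields, after $2$ differentiations in total,
$$\int_{0}^{\infty} - \frac{2}{\left(a^{2} + u^{2}\right)^{3}} \, du = - \frac{3 \pi}{8 a^{5}}.$$

Setting $a = 3$:
$$I = - \frac{\pi}{648}.$$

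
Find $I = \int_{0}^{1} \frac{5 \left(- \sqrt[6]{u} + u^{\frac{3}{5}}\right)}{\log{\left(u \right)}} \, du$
$- \log{\left(\frac{52521875}{254803968} \right)}$

Replace the exponent $\frac{1}{6}$ by a parameter $a$: let $I(a) = \int_{0}^{1} \frac{5 \left(u^{\frac{3}{5}} - u^{a}\right)}{\log{\left(u \right)}} \, du$.

Since $\dfrac{\partial}{\partial a}\,u^{a} = u^{a} \ln u$, the $\ln u$ in the denominator cancels and
$$\frac{dI}{da} = \int_{0}^{1} -5 u^{a} \, du = -5 \left[\frac{u^{a+1}}{a+1}\right]_0^1 = - \frac{5}{a + 1}.$$

Integrating with respect to $a$ gives $I(a) = - \log{\left(\frac{3125 \left(a + 1\right)^{5}}{32768} \right)} + C$.

At $a = \frac{3}{5}$ the integrand is identically $0$, so $I(\frac{3}{5}) = 0$. The closed form gives $0$, hence $C = 0$.

Setting $a = \frac{1}{6}$:
$$I = - \log{\left(\frac{52521875}{254803968} \right)}.$$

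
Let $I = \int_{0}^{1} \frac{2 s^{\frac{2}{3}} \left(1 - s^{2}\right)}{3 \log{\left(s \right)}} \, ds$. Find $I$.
$- \frac{2 \log{\left(11 \right)}}{3} + \frac{2 \log{\left(5 \right)}}{3}$

Replace the exponent $\frac{2}{3}$ by a parameter $a$: let $I(a) = \int_{0}^{1} \frac{2 \left(- s^{\frac{8}{3}} + s^{a}\right)}{3 \log{\left(s \right)}} \, ds$.

Since $\dfrac{\partial}{\partial a}\,s^{a} = s^{a} \ln s$, the $\ln s$ in the denominator cancels and
$$\frac{dI}{da} = \int_{0}^{1} \frac{2}{3} s^{a} \, ds = \frac{2}{3} \left[\frac{s^{a+1}}{a+1}\right]_0^1 = \frac{2}{3 \left(a + 1\right)}.$$

Integrating with respect to $a$ gives $I(a) = \log{\left(\frac{\sqrt[3]{11} \cdot 3^{\frac{2}{3}} \left(a + 1\right)^{\frac{2}{3}}}{11} \right)} + C$.

At $a = \frac{8}{3}$ the integrand is identically $0$, so $I(\frac{8}{3}) = 0$. The closed form gives $0$, hence $C = 0$.

Setting $a = \frac{2}{3}$:
$$I = - \frac{2 \log{\left(11 \right)}}{3} + \frac{2 \log{\left(5 \right)}}{3}.$$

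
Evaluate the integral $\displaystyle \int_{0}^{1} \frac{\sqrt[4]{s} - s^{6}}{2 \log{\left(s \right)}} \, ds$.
$\log{\left(\frac{\sqrt{35}}{14} \right)}$

Introduce a parameter $a$ in the exponent: let $I(a) = \int_{0}^{1} \frac{- s^{6} + s^{a}}{2 \log{\left(s \right)}} \, ds$.

Since $\dfrac{\partial}{\partial a}\,s^{a} = s^{a} \ln s$, the $\ln s$ in the denominator cancels and
$$\frac{dI}{da} = \int_{0}^{1} \frac{1}{2} s^{a} \, ds = \frac{1}{2} \left[\frac{s^{a+1}}{a+1}\right]_0^1 = \frac{1}{2 \left(a + 1\right)}.$$

Integrating with respect to $a$ gives $I(a) = \frac{\log{\left(a + 1 \right)}}{2} - \frac{\log{\left(7 \right)}}{2} + C$.

At $a = 6$ the integrand is identically $0$, so $I(6) = 0$. The closed form gives $0$, hence $C = 0$.

Setting $a = \frac{1}{4}$:
$$I = \log{\left(\frac{\sqrt{35}}{14} \right)}.$$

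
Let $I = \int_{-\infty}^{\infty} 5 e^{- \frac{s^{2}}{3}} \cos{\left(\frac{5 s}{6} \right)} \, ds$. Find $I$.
$\frac{5 \sqrt{3} \sqrt{\pi}}{e^{\frac{25}{48}}}$

Define $I(b) = \int_{-\infty}^{\infty} 5 e^{- \frac{s^{2}}{3}} \cos{\left(b s \right)} \, ds$.

Differentiating under the integral sign,
$$I'(b) = \int_{-\infty}^{\infty} - 5 s e^{- \frac{s^{2}}{3}} \sin{\left(b s \right)} \, ds.$$

Integrate $\int_{-\infty}^{\infty} s \sin(b s)\, e^{- \frac{s^{2}}{3}}\, ds$ by parts with $u = \sin(b s)$ and $dv = s\, e^{- \frac{s^{2}}{3}}\, ds$, giving $v = - \frac{3 e^{- \frac{s^{2}}{3}}}{2}$. The boundary term vanishes and
$$\int_{-\infty}^{\infty} s \sin(b s)\, e^{- \frac{s^{2}}{3}}\, ds = \frac{3 b}{2} \int_{-\infty}^{\infty} \cos(b s)\, e^{- \frac{s^{2}}{3}}\, ds,$$
so $I'(b) = - \frac{3 b}{2}\, I(b)$.

This is a separable first-order ODE; solving with the initial condition $I(0) = \int_{-\infty}^{\infty} 5 e^{- \frac{s^{2}}{3}}\,ds = 5 \sqrt{3} \sqrt{\pi}$ gives
$$I(b) = 5 \sqrt{3} \sqrt{\pi} e^{- \frac{3 b^{2}}{4}}.$$

Setting $b = \frac{5}{6}$:
$$I = \frac{5 \sqrt{3} \sqrt{\pi}}{e^{\frac{25}{48}}}.$$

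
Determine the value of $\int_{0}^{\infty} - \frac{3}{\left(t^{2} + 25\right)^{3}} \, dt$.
$- \frac{9 \pi}{50000}$

Start from the standard arctangent integral
$$J(a) = \int_{0}^{\infty} - \frac{3}{a^{2} + t^{2}} \, dt = - \frac{3 \pi}{2 a}.$$

Differentiating under the integral sign with respect to $a$,
$$\frac{dJ}{da} = \int_{0}^{\infty} \frac{6 a}{\left(a^{2} + t^{2}\right)^{2}} \, dt = \frac{3 \pi}{2 a^{2}},$$
so $\int_{0}^{\infty} - \frac{3}{\left(a^{2} + t^{2}\right)^{2}} \, dt = - \frac{3 \pi}{4 a^{3}}$.

Repeating — each differentiation of $1/(t^2+a^2)^j$ produces $-2ja/(t^2+a^2)^{j+1}$ — and dividing through by $-2ja$ at each step yields, after $2$ differentiations in total,
$$\int_{0}^{\infty} - \frac{3}{\left(a^{2} + t^{2}\right)^{3}} \, dt = - \frac{9 \pi}{16 a^{5}}.$$

Setting $a = 5$:
$$I = - \frac{9 \pi}{50000}.$$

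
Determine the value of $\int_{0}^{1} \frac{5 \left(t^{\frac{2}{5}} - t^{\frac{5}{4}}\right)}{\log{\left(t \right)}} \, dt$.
$- \log{\left(\frac{184528125}{17210368} \right)}$

Consider the one-parameter family: let $I(a) = \int_{0}^{1} \frac{5 \left(t^{\frac{2}{5}} - t^{a}\right)}{\log{\left(t \right)}} \, dt$.

Since $\dfrac{\partial}{\partial a}\,t^{a} = t^{a} \ln t$, the $\ln t$ in the denominator cancels and
$$\frac{dI}{da} = \int_{0}^{1} -5 t^{a} \, dt = -5 \left[\frac{t^{a+1}}{a+1}\right]_0^1 = - \frac{5}{a + 1}.$$

Integrating with respect to $a$ gives $I(a) = - \log{\left(\frac{3125 \left(a + 1\right)^{5}}{16807} \right)} + C$.

At $a = \frac{2}{5}$ the integrand is identically $0$, so $I(\frac{2}{5}) = 0$. The closed form gives $0$, hence $C = 0$.

Setting $a = \frac{5}{4}$:
$$I = - \log{\left(\frac{184528125}{17210368} \right)}.$$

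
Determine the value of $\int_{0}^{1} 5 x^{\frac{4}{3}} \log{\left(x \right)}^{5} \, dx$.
$- \frac{437400}{117649}$

Begin with the known integral
$$J(a) = \int_{0}^{1} 5 x^{a} \, dx = \frac{5}{a + 1}.$$

Differentiating under the integral sign brings down a factor of $\ln x$:
$$\frac{dJ}{da} = \int_{0}^{1} 5 x^{a} \log{\left(x \right)} \, dx = - \frac{5}{\left(a + 1\right)^{2}}.$$

Repeating $5$ times in total — each differentiation brings down another $\ln x$ — gives
$$\frac{d^{5}J}{da^{5}} = \int_{0}^{1} 5 x^{a} \log{\left(x \right)}^{5} \, dx = - \frac{600}{\left(a + 1\right)^{6}},$$
and the integrand here is exactly the target integrand, so $I = - \frac{600}{\left(a + 1\right)^{6}}$.

Setting $a = \frac{4}{3}$:
$$I = - \frac{437400}{117649}.$$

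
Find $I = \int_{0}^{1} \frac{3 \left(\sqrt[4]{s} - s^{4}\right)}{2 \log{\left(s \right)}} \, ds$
$- \log{\left(8 \right)}$

Introduce a parameter $a$ in the exponent: let $I(a) = \int_{0}^{1} \frac{3 \left(- s^{4} + s^{a}\right)}{2 \log{\left(s \right)}} \, ds$.

Since $\dfrac{\partial}{\partial a}\,s^{a} = s^{a} \ln s$, the $\ln s$ in the denominator cancels and
$$\frac{dI}{da} = \int_{0}^{1} \frac{3}{2} s^{a} \, ds = \frac{3}{2} \left[\frac{s^{a+1}}{a+1}\right]_0^1 = \frac{3}{2 \left(a + 1\right)}.$$

Integrating with respect to $a$ gives $I(a) = \frac{3 \log{\left(a + 1 \right)}}{2} - \frac{3 \log{\left(5 \right)}}{2} + C$.

At $a = 4$ the integrand is identically $0$, so $I(4) = 0$. The closed form gives $0$, hence $C = 0$.

Setting $a = \frac{1}{4}$:
$$I = - \log{\left(8 \right)}.$$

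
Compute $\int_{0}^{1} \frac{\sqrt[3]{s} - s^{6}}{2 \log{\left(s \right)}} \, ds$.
$- \frac{\log{\left(21 \right)}}{2} + \log{\left(2 \right)}$

Introduce a parameter $a$ in the exponent: let $I(a) = \int_{0}^{1} \frac{- s^{6} + s^{a}}{2 \log{\left(s \right)}} \, ds$.

Since $\dfrac{\partial}{\partial a}\,s^{a} = s^{a} \ln s$, the $\ln s$ in the denominator cancels and
$$\frac{dI}{da} = \int_{0}^{1} \frac{1}{2} s^{a} \, ds = \frac{1}{2} \left[\frac{s^{a+1}}{a+1}\right]_0^1 = \frac{1}{2 \left(a + 1\right)}.$$

Integrating with respect to $a$ gives $I(a) = \frac{\log{\left(a + 1 \right)}}{2} - \frac{\log{\left(7 \right)}}{2} + C$.

At $a = 6$ the integrand is identically $0$, so $I(6) = 0$. The closed form gives $0$, hence $C = 0$.

Setting $a = \frac{1}{3}$:
$$I = - \frac{\log{\left(21 \right)}}{2} + \log{\left(2 \right)}.$$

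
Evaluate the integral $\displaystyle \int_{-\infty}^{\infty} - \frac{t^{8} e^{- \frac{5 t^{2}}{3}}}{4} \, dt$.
$- \frac{1701 \sqrt{15} \sqrt{\pi}}{40000}$

Begin with the known integral
$$J(a) = \int_{-\infty}^{\infty} - \frac{e^{- a t^{2}}}{4} \, dt = - \frac{\sqrt{\pi}}{4 \sqrt{a}}.$$

Differentiating under the integral sign brings down a factor of $(-t^2)$:
$$\frac{dJ}{da} = \int_{-\infty}^{\infty} \frac{t^{2} e^{- a t^{2}}}{4} \, dt = \frac{\sqrt{\pi}}{8 a^{\frac{3}{2}}}.$$

Repeating $4$ times in total — each differentiation brings down another $(-t^2)$ — gives
$$\frac{d^{4}J}{da^{4}} = \int_{-\infty}^{\infty} - \frac{t^{8} e^{- a t^{2}}}{4} \, dt = - \frac{105 \sqrt{\pi}}{64 a^{\frac{9}{2}}},$$
and the integrand here is exactly the target integrand, so $I = - \frac{105 \sqrt{\pi}}{64 a^{\frac{9}{2}}}$.

Setting $a = \frac{5}{3}$:
$$I = - \frac{1701 \sqrt{15} \sqrt{\pi}}{40000}.$$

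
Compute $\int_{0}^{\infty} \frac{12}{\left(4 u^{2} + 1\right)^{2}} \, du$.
$\frac{3 \pi}{2}$

Recall the elementary integral
$$J(a) = \int_{0}^{\infty} \frac{3}{4 \left(a^{2} + u^{2}\right)} \, du = \frac{3 \pi}{8 a}.$$

Differentiating under the integral sign with respect to $a$,
$$\frac{dJ}{da} = \int_{0}^{\infty} - \frac{3 a}{2 \left(a^{2} + u^{2}\right)^{2}} \, du = - \frac{3 \pi}{8 a^{2}},$$
so $\int_{0}^{\infty} \frac{3}{4 \left(a^{2} + u^{2}\right)^{2}} \, du = \frac{3 \pi}{16 a^{3}}$.

Setting $a = \frac{1}{2}$:
$$I = \frac{3 \pi}{2}.$$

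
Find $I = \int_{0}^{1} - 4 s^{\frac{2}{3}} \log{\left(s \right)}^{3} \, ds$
$\frac{1944}{625}$

Start from the elementary integral
$$J(a) = \int_{0}^{1} - 4 s^{a} \, ds = - \frac{4}{a + 1}.$$

Differentiating under the integral sign brings down a factor of $\ln s$:
$$\frac{dJ}{da} = \int_{0}^{1} - 4 s^{a} \log{\left(s \right)} \, ds = \frac{4}{\left(a + 1\right)^{2}}.$$

Repeating $3$ times in total — each differentiation brings down another $\ln s$ — gives
$$\frac{d^{3}J}{da^{3}} = \int_{0}^{1} - 4 s^{a} \log{\left(s \right)}^{3} \, ds = \frac{24}{\left(a + 1\right)^{4}},$$
and the integrand here is exactly the target integrand, so $I = \frac{24}{\left(a + 1\right)^{4}}$.

Setting $a = \frac{2}{3}$:
$$I = \frac{1944}{625}.$$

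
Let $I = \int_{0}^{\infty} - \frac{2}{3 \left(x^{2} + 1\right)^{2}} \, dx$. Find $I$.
$- \frac{\pi}{6}$

Recall the elementary integral
$$J(a) = \int_{0}^{\infty} - \frac{2}{3 \left(a^{2} + x^{2}\right)} \, dx = - \frac{\pi}{3 a}.$$

Differentiating under the integral sign with respect to $a$,
$$\frac{dJ}{da} = \int_{0}^{\infty} \frac{4 a}{3 \left(a^{2} + x^{2}\right)^{2}} \, dx = \frac{\pi}{3 a^{2}},$$
so $\int_{0}^{\infty} - \frac{2}{3 \left(a^{2} + x^{2}\right)^{2}} \, dx = - \frac{\pi}{6 a^{3}}$.

Setting $a = 1$:
$$I = - \frac{\pi}{6}.$$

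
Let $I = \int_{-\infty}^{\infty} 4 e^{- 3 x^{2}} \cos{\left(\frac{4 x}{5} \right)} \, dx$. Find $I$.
$\frac{4 \sqrt{3} \sqrt{\pi}}{3 e^{\frac{4}{75}}}$

Let $b$ denote the cosine frequency and define $I(b) = \int_{-\infty}^{\infty} 4 e^{- 3 x^{2}} \cos{\left(b x \right)} \, dx$.

Differentiating under the integral sign,
$$I'(b) = \int_{-\infty}^{\infty} - 4 x e^{- 3 x^{2}} \sin{\left(b x \right)} \, dx.$$

Integrate $\int_{-\infty}^{\infty} x \sin(b x)\, e^{- 3 x^{2}}\, dx$ by parts with $u = \sin(b x)$ and $dv = x\, e^{- 3 x^{2}}\, dx$, giving $v = - \frac{e^{- 3 x^{2}}}{6}$. The boundary term vanishes and
$$\int_{-\infty}^{\infty} x \sin(b x)\, e^{- 3 x^{2}}\, dx = \frac{b}{6} \int_{-\infty}^{\infty} \cos(b x)\, e^{- 3 x^{2}}\, dx,$$
so $I'(b) = - \frac{b}{6}\, I(b)$.

This is a separable first-order ODE; solving with the initial condition $I(0) = \int_{-\infty}^{\infty} 4 e^{- 3 x^{2}}\,dx = \frac{4 \sqrt{3} \sqrt{\pi}}{3}$ gives
$$I(b) = \frac{4 \sqrt{3} \sqrt{\pi} e^{- \frac{b^{2}}{12}}}{3}.$$

Setting $b = \frac{4}{5}$:
$$I = \frac{4 \sqrt{3} \sqrt{\pi}}{3 e^{\frac{4}{75}}}.$$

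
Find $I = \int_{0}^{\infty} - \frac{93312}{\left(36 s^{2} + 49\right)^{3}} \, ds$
$- \frac{2916 \pi}{16807}$

Begin with the known result
$$J(a) = \int_{0}^{\infty} - \frac{2}{a^{2} + s^{2}} \, ds = - \frac{\pi}{a}.$$

Differentiating under the integral sign with respect to $a$,
$$\frac{dJ}{da} = \int_{0}^{\infty} \frac{4 a}{\left(a^{2} + s^{2}\right)^{2}} \, ds = \frac{\pi}{a^{2}},$$
so $\int_{0}^{\infty} - \frac{2}{\left(a^{2} + s^{2}\right)^{2}} \, ds = - \frac{\pi}{2 a^{3}}$.

Repeating — each differentiation of $1/(s^2+a^2)^j$ produces $-2ja/(s^2+a^2)^{j+1}$ — and dividing through by $-2ja$ at each step yields, after $2$ differentiations in total,
$$\int_{0}^{\infty} - \frac{2}{\left(a^{2} + s^{2}\right)^{3}} \, ds = - \frac{3 \pi}{8 a^{5}}.$$

Setting $a = \frac{7}{6}$:
$$I = - \frac{2916 \pi}{16807}.$$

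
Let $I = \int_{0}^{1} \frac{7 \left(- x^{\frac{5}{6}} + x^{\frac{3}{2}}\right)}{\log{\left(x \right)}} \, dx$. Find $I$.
$- \log{\left(\frac{19487171}{170859375} \right)}$

Replace the exponent $\frac{5}{6}$ by a parameter $a$: let $I(a) = \int_{0}^{1} \frac{7 \left(x^{\frac{3}{2}} - x^{a}\right)}{\log{\left(x \right)}} \, dx$.

Since $\dfrac{\partial}{\partial a}\,x^{a} = x^{a} \ln x$, the $\ln x$ in the denominator cancels and
$$\frac{dI}{da} = \int_{0}^{1} -7 x^{a} \, dx = -7 \left[\frac{x^{a+1}}{a+1}\right]_0^1 = - \frac{7}{a + 1}.$$

Integrating with respect to $a$ gives $I(a) = - \log{\left(\frac{128 \left(a + 1\right)^{7}}{78125} \right)} + C$.

At $a = \frac{3}{2}$ the integrand is identically $0$, so $I(\frac{3}{2}) = 0$. The closed form gives $0$, hence $C = 0$.

Setting $a = \frac{5}{6}$:
$$I = - \log{\left(\frac{19487171}{170859375} \right)}.$$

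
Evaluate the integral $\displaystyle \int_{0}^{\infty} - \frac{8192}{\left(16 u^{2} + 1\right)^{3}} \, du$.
$- 384 \pi$

Start from the standard arctangent integral
$$J(a) = \int_{0}^{\infty} - \frac{2}{a^{2} + u^{2}} \, du = - \frac{\pi}{a}.$$

Differentiating under the integral sign with respect to $a$,
$$\frac{dJ}{da} = \int_{0}^{\infty} \frac{4 a}{\left(a^{2} + u^{2}\right)^{2}} \, du = \frac{\pi}{a^{2}},$$
so $\int_{0}^{\infty} - \frac{2}{\left(a^{2} + u^{2}\right)^{2}} \, du = - \frac{\pi}{2 a^{3}}$.

Repeating — each differentiation of $1/(u^2+a^2)^j$ produces $-2ja/(u^2+a^2)^{j+1}$ — and dividing through by $-2ja$ at each step yields, after $2$ differentiations in total,
$$\int_{0}^{\infty} - \frac{2}{\left(a^{2} + u^{2}\right)^{3}} \, du = - \frac{3 \pi}{8 a^{5}}.$$

Setting $a = \frac{1}{4}$:
$$I = - 384 \pi.$$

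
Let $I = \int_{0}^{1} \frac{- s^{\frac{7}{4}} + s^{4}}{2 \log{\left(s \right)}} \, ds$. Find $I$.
$\log{\left(\frac{2 \sqrt{55}}{11} \right)}$

Replace the exponent $4$ by a parameter $a$: let $I(a) = \int_{0}^{1} \frac{- s^{\frac{7}{4}} + s^{a}}{2 \log{\left(s \right)}} \, ds$.

Since $\dfrac{\partial}{\partial a}\,s^{a} = s^{a} \ln s$, the $\ln s$ in the denominator cancels and
$$\frac{dI}{da} = \int_{0}^{1} \frac{1}{2} s^{a} \, ds = \frac{1}{2} \left[\frac{s^{a+1}}{a+1}\right]_0^1 = \frac{1}{2 \left(a + 1\right)}.$$

Integrating with respect to $a$ gives $I(a) = \frac{\log{\left(a + 1 \right)}}{2} - \frac{\log{\left(11 \right)}}{2} + \log{\left(2 \right)} + C$.

At $a = \frac{7}{4}$ the integrand is identically $0$, so $I(\frac{7}{4}) = 0$. The closed form gives $0$, hence $C = 0$.

Setting $a = 4$:
$$I = \log{\left(\frac{2 \sqrt{55}}{11} \right)}.$$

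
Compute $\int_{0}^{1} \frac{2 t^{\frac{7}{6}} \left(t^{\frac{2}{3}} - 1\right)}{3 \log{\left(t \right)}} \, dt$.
$- \frac{2 \log{\left(13 \right)}}{3} + \frac{2 \log{\left(17 \right)}}{3}$

Consider the one-parameter family: let $I(a) = \int_{0}^{1} \frac{2 \left(t^{\frac{11}{6}} - t^{a}\right)}{3 \log{\left(t \right)}} \, dt$.

Since $\dfrac{\partial}{\partial a}\,t^{a} = t^{a} \ln t$, the $\ln t$ in the denominator cancels and
$$\frac{dI}{da} = \int_{0}^{1} - \frac{2}{3} t^{a} \, dt = - \frac{2}{3} \left[\frac{t^{a+1}}{a+1}\right]_0^1 = - \frac{2}{3 a + 3}.$$

Integrating with respect to $a$ gives $I(a) = - \frac{2 \log{\left(a + 1 \right)}}{3} - \frac{2 \log{\left(6 \right)}}{3} + \frac{2 \log{\left(17 \right)}}{3} + C$.

At $a = \frac{11}{6}$ the integrand is identically $0$, so $I(\frac{11}{6}) = 0$. The closed form gives $0$, hence $C = 0$.

Setting $a = \frac{7}{6}$:
$$I = - \frac{2 \log{\left(13 \right)}}{3} + \frac{2 \log{\left(17 \right)}}{3}.$$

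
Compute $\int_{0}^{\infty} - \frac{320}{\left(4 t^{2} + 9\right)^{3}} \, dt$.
$- \frac{10 \pi}{81}$

Begin with the known result
$$J(a) = \int_{0}^{\infty} - \frac{5}{a^{2} + t^{2}} \, dt = - \frac{5 \pi}{2 a}.$$

Differentiating under the integral sign with respect to $a$,
$$\frac{dJ}{da} = \int_{0}^{\infty} \frac{10 a}{\left(a^{2} + t^{2}\right)^{2}} \, dt = \frac{5 \pi}{2 a^{2}},$$
so $\int_{0}^{\infty} - \frac{5}{\left(a^{2} + t^{2}\right)^{2}} \, dt = - \frac{5 \pi}{4 a^{3}}$.

Repeating — each differentiation of $1/(t^2+a^2)^j$ produces $-2ja/(t^2+a^2)^{j+1}$ — and dividing through by $-2ja$ at each step yields, after $2$ differentiations in total,
$$\int_{0}^{\infty} - \frac{5}{\left(a^{2} + t^{2}\right)^{3}} \, dt = - \frac{15 \pi}{16 a^{5}}.$$

Setting $a = \frac{3}{2}$:
$$I = - \frac{10 \pi}{81}.$$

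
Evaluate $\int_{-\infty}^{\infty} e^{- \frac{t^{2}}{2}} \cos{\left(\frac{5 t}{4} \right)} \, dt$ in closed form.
$\frac{\sqrt{2} \sqrt{\pi}}{e^{\frac{25}{32}}}$

Treat the cosine frequency as a parameter and define $I(b) = \int_{-\infty}^{\infty} e^{- \frac{t^{2}}{2}} \cos{\left(b t \right)} \, dt$.

Differentiating under the integral sign,
$$I'(b) = \int_{-\infty}^{\infty} - t e^{- \frac{t^{2}}{2}} \sin{\left(b t \right)} \, dt.$$

Integrate $\int_{-\infty}^{\infty} t \sin(b t)\, e^{- \frac{t^{2}}{2}}\, dt$ by parts with $u = \sin(b t)$ and $dv = t\, e^{- \frac{t^{2}}{2}}\, dt$, giving $v = - e^{- \frac{t^{2}}{2}}$. The boundary term vanishes and
$$\int_{-\infty}^{\infty} t \sin(b t)\, e^{- \frac{t^{2}}{2}}\, dt = b \int_{-\infty}^{\infty} \cos(b t)\, e^{- \frac{t^{2}}{2}}\, dt,$$
so $I'(b) = - b\, I(b)$.

This is a separable first-order ODE; solving with the initial condition $I(0) = \int_{-\infty}^{\infty} e^{- \frac{t^{2}}{2}}\,dt = \sqrt{2} \sqrt{\pi}$ gives
$$I(b) = \sqrt{2} \sqrt{\pi} e^{- \frac{b^{2}}{2}}.$$

Setting $b = \frac{5}{4}$:
$$I = \frac{\sqrt{2} \sqrt{\pi}}{e^{\frac{25}{32}}}.$$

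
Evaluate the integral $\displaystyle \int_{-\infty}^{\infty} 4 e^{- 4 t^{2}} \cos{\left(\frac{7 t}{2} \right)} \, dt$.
$\frac{2 \sqrt{\pi}}{e^{\frac{49}{64}}}$

Treat the cosine frequency as a parameter and define $I(b) = \int_{-\infty}^{\infty} 4 e^{- 4 t^{2}} \cos{\left(b t \right)} \, dt$.

Differentiating under the integral sign,
$$I'(b) = \int_{-\infty}^{\infty} - 4 t e^{- 4 t^{2}} \sin{\left(b t \right)} \, dt.$$

Integrate $\int_{-\infty}^{\infty} t \sin(b t)\, e^{- 4 t^{2}}\, dt$ by parts with $u = \sin(b t)$ and $dv = t\, e^{- 4 t^{2}}\, dt$, giving $v = - \frac{e^{- 4 t^{2}}}{8}$. The boundary term vanishes and
$$\int_{-\infty}^{\infty} t \sin(b t)\, e^{- 4 t^{2}}\, dt = \frac{b}{8} \int_{-\infty}^{\infty} \cos(b t)\, e^{- 4 t^{2}}\, dt,$$
so $I'(b) = - \frac{b}{8}\, I(b)$.

This is a separable first-order ODE; solving with the initial condition $I(0) = \int_{-\infty}^{\infty} 4 e^{- 4 t^{2}}\,dt = 2 \sqrt{\pi}$ gives
$$I(b) = 2 \sqrt{\pi} e^{- \frac{b^{2}}{16}}.$$

Setting $b = \frac{7}{2}$:
$$I = \frac{2 \sqrt{\pi}}{e^{\frac{49}{64}}}.$$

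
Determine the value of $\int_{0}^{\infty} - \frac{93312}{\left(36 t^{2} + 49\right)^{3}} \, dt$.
$- \frac{2916 \pi}{16807}$

Begin with the known result
$$J(a) = \int_{0}^{\infty} - \frac{2}{a^{2} + t^{2}} \, dt = - \frac{\pi}{a}.$$

Differentiating under the integral sign with respect to $a$,
$$\frac{dJ}{da} = \int_{0}^{\infty} \frac{4 a}{\left(a^{2} + t^{2}\right)^{2}} \, dt = \frac{\pi}{a^{2}},$$
so $\int_{0}^{\infty} - \frac{2}{\left(a^{2} + t^{2}\right)^{2}} \, dt = - \frac{\pi}{2 a^{3}}$.

Repeating — each differentiation of $1/(t^2+a^2)^j$ produces $-2ja/(t^2+a^2)^{j+1}$ — and dividing through by $-2ja$ at each step yields, after $2$ differentiations in total,
$$\int_{0}^{\infty} - \frac{2}{\left(a^{2} + t^{2}\right)^{3}} \, dt = - \frac{3 \pi}{8 a^{5}}.$$

Setting $a = \frac{7}{6}$:
$$I = - \frac{2916 \pi}{16807}.$$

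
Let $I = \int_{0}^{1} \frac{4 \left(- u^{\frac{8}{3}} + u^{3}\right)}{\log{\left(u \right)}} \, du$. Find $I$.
$\log{\left(\frac{20736}{14641} \right)}$

Consider the one-parameter family: let $I(a) = \int_{0}^{1} \frac{4 \left(- u^{\frac{8}{3}} + u^{a}\right)}{\log{\left(u \right)}} \, du$.

Since $\dfrac{\partial}{\partial a}\,u^{a} = u^{a} \ln u$, the $\ln u$ in the denominator cancels and
$$\frac{dI}{da} = \int_{0}^{1} 4 u^{a} \, du = 4 \left[\frac{u^{a+1}}{a+1}\right]_0^1 = \frac{4}{a + 1}.$$

Integrating with respect to $a$ gives $I(a) = \log{\left(\frac{81 \left(a + 1\right)^{4}}{14641} \right)} + C$.

At $a = \frac{8}{3}$ the integrand is identically $0$, so $I(\frac{8}{3}) = 0$. The closed form gives $0$, hence $C = 0$.

Setting $a = 3$:
$$I = \log{\left(\frac{20736}{14641} \right)}.$$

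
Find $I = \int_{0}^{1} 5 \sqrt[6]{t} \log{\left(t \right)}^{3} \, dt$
$- \frac{38880}{2401}$

Begin with the known integral
$$J(a) = \int_{0}^{1} 5 t^{a} \, dt = \frac{5}{a + 1}.$$

Differentiating under the integral sign brings down a factor of $\ln t$:
$$\frac{dJ}{da} = \int_{0}^{1} 5 t^{a} \log{\left(t \right)} \, dt = - \frac{5}{\left(a + 1\right)^{2}}.$$

Repeating $3$ times in total — each differentiation brings down another $\ln t$ — gives
$$\frac{d^{3}J}{da^{3}} = \int_{0}^{1} 5 t^{a} \log{\left(t \right)}^{3} \, dt = - \frac{30}{\left(a + 1\right)^{4}},$$
and the integrand here is exactly the target integrand, so $I = - \frac{30}{\left(a + 1\right)^{4}}$.

Setting $a = \frac{1}{6}$:
$$I = - \frac{38880}{2401}.$$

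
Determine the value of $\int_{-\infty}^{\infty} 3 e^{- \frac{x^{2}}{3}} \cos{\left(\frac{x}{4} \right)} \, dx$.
$\frac{3 \sqrt{3} \sqrt{\pi}}{e^{\frac{3}{64}}}$

Treat the cosine frequency as a parameter and define $I(b) = \int_{-\infty}^{\infty} 3 e^{- \frac{x^{2}}{3}} \cos{\left(b x \right)} \, dx$.

Differentiating under the integral sign,
$$I'(b) = \int_{-\infty}^{\infty} - 3 x e^{- \frac{x^{2}}{3}} \sin{\left(b x \right)} \, dx.$$

Integrate $\int_{-\infty}^{\infty} x \sin(b x)\, e^{- \frac{x^{2}}{3}}\, dx$ by parts with $u = \sin(b x)$ and $dv = x\, e^{- \frac{x^{2}}{3}}\, dx$, giving $v = - \frac{3 e^{- \frac{x^{2}}{3}}}{2}$. The boundary term vanishes and
$$\int_{-\infty}^{\infty} x \sin(b x)\, e^{- \frac{x^{2}}{3}}\, dx = \frac{3 b}{2} \int_{-\infty}^{\infty} \cos(b x)\, e^{- \frac{x^{2}}{3}}\, dx,$$
so $I'(b) = - \frac{3 b}{2}\, I(b)$.

This is a separable first-order ODE; solving with the initial condition $I(0) = \int_{-\infty}^{\infty} 3 e^{- \frac{x^{2}}{3}}\,dx = 3 \sqrt{3} \sqrt{\pi}$ gives
$$I(b) = 3 \sqrt{3} \sqrt{\pi} e^{- \frac{3 b^{2}}{4}}.$$

Setting $b = \frac{1}{4}$:
$$I = \frac{3 \sqrt{3} \sqrt{\pi}}{e^{\frac{3}{64}}}.$$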